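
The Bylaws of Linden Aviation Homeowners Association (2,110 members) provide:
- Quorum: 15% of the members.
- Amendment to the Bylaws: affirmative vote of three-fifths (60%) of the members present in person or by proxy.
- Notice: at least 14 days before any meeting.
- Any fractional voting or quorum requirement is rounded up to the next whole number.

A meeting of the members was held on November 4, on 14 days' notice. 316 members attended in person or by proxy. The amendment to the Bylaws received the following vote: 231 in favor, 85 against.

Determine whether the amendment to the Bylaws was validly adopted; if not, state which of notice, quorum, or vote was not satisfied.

Invalid — quorum requirement not satisfied.

Notice: 14 days given; 14 required. Satisfied.
Quorum: 15% of 2,110 = 316.50, rounded up to 317; 316 present. Not satisfied.
Vote: requires three-fifths of those present (316); 3/5 of 316 = 189.60, rounded up to 190, so 190 needed; 231 in favor. Satisfied.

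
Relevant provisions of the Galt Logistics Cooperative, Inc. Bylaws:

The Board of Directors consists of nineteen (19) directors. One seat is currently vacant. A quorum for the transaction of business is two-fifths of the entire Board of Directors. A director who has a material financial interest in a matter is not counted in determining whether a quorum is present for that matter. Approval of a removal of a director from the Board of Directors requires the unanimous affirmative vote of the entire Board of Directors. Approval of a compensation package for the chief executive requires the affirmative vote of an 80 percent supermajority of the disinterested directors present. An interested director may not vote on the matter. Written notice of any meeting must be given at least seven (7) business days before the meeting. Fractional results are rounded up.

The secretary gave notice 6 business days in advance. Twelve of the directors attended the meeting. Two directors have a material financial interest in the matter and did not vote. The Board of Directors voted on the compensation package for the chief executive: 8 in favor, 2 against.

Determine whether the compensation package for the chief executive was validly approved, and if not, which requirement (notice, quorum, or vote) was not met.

Notice: 6 business days given; 7 required (6 < 7). Not satisfied.
Quorum: 12 present, but the 2 interested directors do not count, leaving 10. Quorum is 8. Satisfied.
Vote: the compensation package for the chief executive requires four-fifths of the disinterested directors present (12 − 2 = 10). 4/5 of 10 = 8, so 8 affirmative votes are needed; 8 voted in favor. Satisfied.

Invalid — notice requirement not satisfied.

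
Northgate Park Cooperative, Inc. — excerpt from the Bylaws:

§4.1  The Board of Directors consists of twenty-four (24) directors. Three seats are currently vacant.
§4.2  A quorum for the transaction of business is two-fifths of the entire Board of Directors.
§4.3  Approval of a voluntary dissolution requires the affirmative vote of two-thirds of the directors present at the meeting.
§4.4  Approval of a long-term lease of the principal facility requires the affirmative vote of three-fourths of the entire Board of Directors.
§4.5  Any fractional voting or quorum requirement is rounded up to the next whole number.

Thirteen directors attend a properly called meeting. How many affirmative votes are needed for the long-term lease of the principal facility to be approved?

18

The long-term lease of the principal facility requires three-fourths of the entire Board of Directors (24).
3/4 of 24 = 18.
(Only 13 can vote, so the long-term lease of the principal facility cannot pass at this meeting, but the required vote is still 18.)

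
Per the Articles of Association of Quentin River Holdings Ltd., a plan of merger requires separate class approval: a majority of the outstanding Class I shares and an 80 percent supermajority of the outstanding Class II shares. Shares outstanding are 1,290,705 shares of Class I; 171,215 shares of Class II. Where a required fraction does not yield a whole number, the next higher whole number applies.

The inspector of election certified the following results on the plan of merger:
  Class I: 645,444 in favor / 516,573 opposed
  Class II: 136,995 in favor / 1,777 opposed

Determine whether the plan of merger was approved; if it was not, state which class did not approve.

Class I: a majority of 1290705 is 645353; 645,353 required, 645,444 in favor — approved.
Class II: 4/5 of 171215 = 136972; 136,972 required, 136,995 in favor — approved.

Approved — every class gave the required vote.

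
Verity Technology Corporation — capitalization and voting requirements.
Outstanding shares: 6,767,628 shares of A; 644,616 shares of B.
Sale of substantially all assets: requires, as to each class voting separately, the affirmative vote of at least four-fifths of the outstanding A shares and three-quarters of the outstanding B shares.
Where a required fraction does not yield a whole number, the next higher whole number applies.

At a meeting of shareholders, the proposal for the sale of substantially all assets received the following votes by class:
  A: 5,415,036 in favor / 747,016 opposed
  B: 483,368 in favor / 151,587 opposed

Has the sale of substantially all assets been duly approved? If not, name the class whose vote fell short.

Not approved — the B shares did not give the required vote.

A: 4/5 of 6767628 = 5414102.40, rounded up to 5414103; 5,414,103 required, 5,415,036 in favor — approved.
B: 3/4 of 644616 = 483462; 483,462 required, 483,368 in favor — not approved.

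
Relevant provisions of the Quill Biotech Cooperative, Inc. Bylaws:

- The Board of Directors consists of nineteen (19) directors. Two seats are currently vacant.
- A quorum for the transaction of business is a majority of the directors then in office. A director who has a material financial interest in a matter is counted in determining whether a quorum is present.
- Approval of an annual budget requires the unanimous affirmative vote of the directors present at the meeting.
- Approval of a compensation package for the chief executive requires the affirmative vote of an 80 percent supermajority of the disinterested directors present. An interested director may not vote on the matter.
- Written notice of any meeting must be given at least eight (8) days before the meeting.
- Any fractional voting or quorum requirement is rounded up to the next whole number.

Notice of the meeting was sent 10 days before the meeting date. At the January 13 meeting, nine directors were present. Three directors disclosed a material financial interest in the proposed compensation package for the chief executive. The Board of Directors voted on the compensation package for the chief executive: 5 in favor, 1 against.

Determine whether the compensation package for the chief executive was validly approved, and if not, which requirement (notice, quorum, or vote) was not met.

Notice: 10 days given; 8 required (10 ≥ 8). Satisfied.
Quorum: 9 present (interested directors count toward quorum); quorum is 9. Satisfied.
Vote: the compensation package for the chief executive requires four-fifths of the disinterested directors present (9 − 3 = 6). 4/5 of 6 = 4.80, rounded up to 5, so 5 affirmative votes are needed; 5 voted in favor. Satisfied.

Valid — all requirements satisfied.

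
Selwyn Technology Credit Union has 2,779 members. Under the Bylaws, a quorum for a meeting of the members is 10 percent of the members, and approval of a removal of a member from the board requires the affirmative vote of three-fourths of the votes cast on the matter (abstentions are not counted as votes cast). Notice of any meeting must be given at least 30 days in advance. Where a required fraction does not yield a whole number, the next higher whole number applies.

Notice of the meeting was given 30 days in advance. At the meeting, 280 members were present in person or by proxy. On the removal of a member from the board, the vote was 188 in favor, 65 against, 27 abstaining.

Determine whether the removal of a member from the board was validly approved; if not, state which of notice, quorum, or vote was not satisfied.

Notice: 30 days given; 30 required. Satisfied.
Quorum: 10% of 2,779 = 277.90, rounded up to 278; 280 present. Satisfied.
Vote: requires three-fourths of the votes cast (280 − 27 abstaining = 253); 3/4 of 253 = 189.75, rounded up to 190, so 190 needed; 188 in favor. Not satisfied.

Invalid — vote requirement not satisfied.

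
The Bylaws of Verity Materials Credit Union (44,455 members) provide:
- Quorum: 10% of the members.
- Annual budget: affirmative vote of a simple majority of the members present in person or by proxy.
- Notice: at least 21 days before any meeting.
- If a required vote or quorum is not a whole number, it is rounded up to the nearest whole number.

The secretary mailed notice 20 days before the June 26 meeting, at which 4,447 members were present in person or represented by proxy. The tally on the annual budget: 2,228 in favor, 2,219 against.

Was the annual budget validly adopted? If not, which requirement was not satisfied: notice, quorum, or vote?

Invalid — notice requirement not satisfied.

Notice: 20 days given; 21 required. Not satisfied.
Quorum: 10% of 44,455 = 4,445.50, rounded up to 4,446; 4,447 present. Satisfied.
Vote: requires a majority of those present (4,447); a majority of 4447 is 2224, so 2,224 needed; 2,228 in favor. Satisfied.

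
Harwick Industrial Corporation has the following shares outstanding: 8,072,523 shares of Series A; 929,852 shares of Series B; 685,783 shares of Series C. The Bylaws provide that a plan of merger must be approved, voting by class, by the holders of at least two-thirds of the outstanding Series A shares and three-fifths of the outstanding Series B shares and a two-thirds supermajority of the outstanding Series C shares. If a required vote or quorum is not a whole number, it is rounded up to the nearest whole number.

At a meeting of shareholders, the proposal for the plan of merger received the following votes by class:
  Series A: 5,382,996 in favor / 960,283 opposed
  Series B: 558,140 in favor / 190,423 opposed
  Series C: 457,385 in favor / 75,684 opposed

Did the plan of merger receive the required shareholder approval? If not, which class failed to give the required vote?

Series A: 2/3 of 8072523 = 5381682; 5,381,682 required, 5,382,996 in favor — approved.
Series B: 3/5 of 929852 = 557911.20, rounded up to 557912; 557,912 required, 558,140 in favor — approved.
Series C: 2/3 of 685783 = 457188.67, rounded up to 457189; 457,189 required, 457,385 in favor — approved.

Approved — every class gave the required vote.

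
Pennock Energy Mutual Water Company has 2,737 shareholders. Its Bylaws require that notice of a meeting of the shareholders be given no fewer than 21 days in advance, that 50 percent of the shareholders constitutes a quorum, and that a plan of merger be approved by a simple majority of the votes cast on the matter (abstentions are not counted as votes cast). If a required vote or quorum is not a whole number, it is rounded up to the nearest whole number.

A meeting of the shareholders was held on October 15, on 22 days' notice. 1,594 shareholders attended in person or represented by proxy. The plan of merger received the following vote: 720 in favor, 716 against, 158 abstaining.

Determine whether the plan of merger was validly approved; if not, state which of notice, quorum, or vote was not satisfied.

Valid — all requirements satisfied.

Notice: 22 days given; 21 required. Satisfied.
Quorum: 50% of 2,737 = 1,368.50, rounded up to 1,369; 1,594 present. Satisfied.
Vote: requires a majority of the votes cast (1,594 − 158 abstaining = 1,436); a majority of 1436 is 719, so 719 needed; 720 in favor. Satisfied.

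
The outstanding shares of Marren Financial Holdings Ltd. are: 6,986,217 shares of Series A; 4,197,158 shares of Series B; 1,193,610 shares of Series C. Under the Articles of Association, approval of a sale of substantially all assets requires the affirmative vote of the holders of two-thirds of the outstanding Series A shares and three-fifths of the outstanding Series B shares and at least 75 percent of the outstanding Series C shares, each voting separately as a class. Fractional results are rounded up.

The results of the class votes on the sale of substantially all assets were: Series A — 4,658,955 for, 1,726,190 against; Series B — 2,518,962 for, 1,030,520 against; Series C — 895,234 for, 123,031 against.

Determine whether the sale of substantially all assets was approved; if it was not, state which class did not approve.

Series A: 2/3 of 6986217 = 4657478; 4,657,478 required, 4,658,955 in favor — approved.
Series B: 3/5 of 4197158 = 2518294.80, rounded up to 2518295; 2,518,295 required, 2,518,962 in favor — approved.
Series C: 3/4 of 1193610 = 895207.50, rounded up to 895208; 895,208 required, 895,234 in favor — approved.

Approved — every class gave the required vote.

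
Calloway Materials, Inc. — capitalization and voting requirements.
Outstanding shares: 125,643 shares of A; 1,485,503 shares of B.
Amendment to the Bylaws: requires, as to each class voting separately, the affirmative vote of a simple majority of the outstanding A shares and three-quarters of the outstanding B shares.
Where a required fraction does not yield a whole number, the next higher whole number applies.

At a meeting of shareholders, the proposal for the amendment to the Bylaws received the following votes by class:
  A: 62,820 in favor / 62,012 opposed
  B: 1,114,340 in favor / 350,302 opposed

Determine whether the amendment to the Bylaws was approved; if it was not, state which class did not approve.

A: a majority of 125643 is 62822; 62,822 required, 62,820 in favor — not approved.
B: 3/4 of 1485503 = 1114127.25, rounded up to 1114128; 1,114,128 required, 1,114,340 in favor — approved.

Not approved — the A shares did not give the required vote.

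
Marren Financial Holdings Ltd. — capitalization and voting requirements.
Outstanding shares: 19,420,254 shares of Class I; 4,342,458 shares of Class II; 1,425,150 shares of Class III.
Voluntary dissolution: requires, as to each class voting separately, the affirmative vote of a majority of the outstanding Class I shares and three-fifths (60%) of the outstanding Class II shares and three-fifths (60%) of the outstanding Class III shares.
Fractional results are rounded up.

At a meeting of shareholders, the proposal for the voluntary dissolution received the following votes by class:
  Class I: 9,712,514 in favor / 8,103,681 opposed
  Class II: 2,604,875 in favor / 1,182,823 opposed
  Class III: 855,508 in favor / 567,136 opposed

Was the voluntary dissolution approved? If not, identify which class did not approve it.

Class I: a majority of 19420254 is 9710128; 9,710,128 required, 9,712,514 in favor — approved.
Class II: 3/5 of 4342458 = 2605474.80, rounded up to 2605475; 2,605,475 required, 2,604,875 in favor — not approved.
Class III: 3/5 of 1425150 = 855090; 855,090 required, 855,508 in favor — approved.

Not approved — the Class II shares did not give the required vote.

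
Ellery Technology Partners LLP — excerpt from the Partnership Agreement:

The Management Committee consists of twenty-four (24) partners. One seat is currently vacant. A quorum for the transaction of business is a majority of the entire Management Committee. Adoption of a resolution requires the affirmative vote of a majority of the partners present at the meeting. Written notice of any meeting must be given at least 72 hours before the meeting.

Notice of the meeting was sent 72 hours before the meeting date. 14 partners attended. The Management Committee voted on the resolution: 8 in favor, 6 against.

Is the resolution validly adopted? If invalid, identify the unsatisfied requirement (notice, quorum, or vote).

Notice: 72 hours given; 72 required (72 ≥ 72). Satisfied.
Quorum: 14 present; quorum is 13. Satisfied.
Vote: the resolution requires a majority of the partners present (14). A majority of 14 is 8, so 8 affirmative votes are needed; 8 voted in favor. Satisfied.

Valid — all requirements satisfied.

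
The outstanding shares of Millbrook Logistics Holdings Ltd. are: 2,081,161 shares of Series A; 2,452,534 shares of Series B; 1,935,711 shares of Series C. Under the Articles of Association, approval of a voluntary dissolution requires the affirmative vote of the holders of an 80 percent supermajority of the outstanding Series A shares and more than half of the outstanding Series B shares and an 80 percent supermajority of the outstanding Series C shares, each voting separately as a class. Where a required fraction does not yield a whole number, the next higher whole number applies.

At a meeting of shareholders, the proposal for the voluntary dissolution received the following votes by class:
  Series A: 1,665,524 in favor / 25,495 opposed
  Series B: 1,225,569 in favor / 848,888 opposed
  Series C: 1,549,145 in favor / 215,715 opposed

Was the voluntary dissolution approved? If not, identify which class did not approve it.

Not approved — the Series B shares did not give the required vote.

Series A: 4/5 of 2081161 = 1664928.80, rounded up to 1664929; 1,664,929 required, 1,665,524 in favor — approved.
Series B: a majority of 2452534 is 1226268; 1,226,268 required, 1,225,569 in favor — not approved.
Series C: 4/5 of 1935711 = 1548568.80, rounded up to 1548569; 1,548,569 required, 1,549,145 in favor — approved.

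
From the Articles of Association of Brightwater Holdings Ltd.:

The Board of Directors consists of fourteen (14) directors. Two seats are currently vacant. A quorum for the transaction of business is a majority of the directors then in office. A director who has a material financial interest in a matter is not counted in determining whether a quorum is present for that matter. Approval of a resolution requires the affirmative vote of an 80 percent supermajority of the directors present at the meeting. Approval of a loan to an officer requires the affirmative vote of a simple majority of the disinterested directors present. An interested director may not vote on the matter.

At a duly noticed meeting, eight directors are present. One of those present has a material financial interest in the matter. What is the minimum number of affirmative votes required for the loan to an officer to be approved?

4

The loan to an officer requires a majority of the disinterested directors present (8 − 1 = 7).
A majority of 7 is 4.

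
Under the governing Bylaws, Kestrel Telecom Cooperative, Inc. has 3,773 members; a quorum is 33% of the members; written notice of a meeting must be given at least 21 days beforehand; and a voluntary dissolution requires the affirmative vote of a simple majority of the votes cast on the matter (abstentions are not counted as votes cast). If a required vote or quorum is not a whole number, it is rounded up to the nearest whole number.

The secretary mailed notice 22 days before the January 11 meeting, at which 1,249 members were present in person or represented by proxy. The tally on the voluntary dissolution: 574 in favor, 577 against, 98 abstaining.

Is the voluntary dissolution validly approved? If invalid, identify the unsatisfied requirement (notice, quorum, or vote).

Notice: 22 days given; 21 required. Satisfied.
Quorum: 33% of 3,773 = 1,245.09, rounded up to 1,246; 1,249 present. Satisfied.
Vote: requires a majority of the votes cast (1,249 − 98 abstaining = 1,151); a majority of 1151 is 576, so 576 needed; 574 in favor. Not satisfied.

Invalid — vote requirement not satisfied.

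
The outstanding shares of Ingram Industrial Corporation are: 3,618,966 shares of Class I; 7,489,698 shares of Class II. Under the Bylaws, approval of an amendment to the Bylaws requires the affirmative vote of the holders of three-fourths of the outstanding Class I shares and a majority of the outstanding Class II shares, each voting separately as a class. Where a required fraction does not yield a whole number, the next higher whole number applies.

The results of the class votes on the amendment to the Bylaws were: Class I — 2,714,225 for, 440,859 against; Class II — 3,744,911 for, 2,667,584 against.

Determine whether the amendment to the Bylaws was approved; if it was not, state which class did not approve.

Approved — every class gave the required vote.

Class I: 3/4 of 3618966 = 2714224.50, rounded up to 2714225; 2,714,225 required, 2,714,225 in favor — approved.
Class II: a majority of 7489698 is 3744850; 3,744,850 required, 3,744,911 in favor — approved.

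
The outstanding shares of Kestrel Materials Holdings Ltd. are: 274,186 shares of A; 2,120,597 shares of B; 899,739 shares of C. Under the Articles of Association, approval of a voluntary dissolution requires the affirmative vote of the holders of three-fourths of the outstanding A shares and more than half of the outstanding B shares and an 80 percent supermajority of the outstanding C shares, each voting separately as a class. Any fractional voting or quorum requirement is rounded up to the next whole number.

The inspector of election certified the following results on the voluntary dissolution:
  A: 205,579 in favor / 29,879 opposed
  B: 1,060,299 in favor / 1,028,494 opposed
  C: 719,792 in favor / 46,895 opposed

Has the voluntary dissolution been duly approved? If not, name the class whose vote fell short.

Not approved — the A shares did not give the required vote.

A: 3/4 of 274186 = 205639.50, rounded up to 205640; 205,640 required, 205,579 in favor — not approved.
B: a majority of 2120597 is 1060299; 1,060,299 required, 1,060,299 in favor — approved.
C: 4/5 of 899739 = 719791.20, rounded up to 719792; 719,792 required, 719,792 in favor — approved.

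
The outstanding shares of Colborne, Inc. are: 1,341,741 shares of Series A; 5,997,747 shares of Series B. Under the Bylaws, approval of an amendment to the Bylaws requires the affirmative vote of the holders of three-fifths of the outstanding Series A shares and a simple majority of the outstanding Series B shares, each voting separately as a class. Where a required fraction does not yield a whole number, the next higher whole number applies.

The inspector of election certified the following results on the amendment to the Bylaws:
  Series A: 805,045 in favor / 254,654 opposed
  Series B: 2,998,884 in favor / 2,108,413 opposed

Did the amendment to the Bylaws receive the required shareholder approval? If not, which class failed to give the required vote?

Series A: 3/5 of 1341741 = 805044.60, rounded up to 805045; 805,045 required, 805,045 in favor — approved.
Series B: a majority of 5997747 is 2998874; 2,998,874 required, 2,998,884 in favor — approved.

Approved — every class gave the required vote.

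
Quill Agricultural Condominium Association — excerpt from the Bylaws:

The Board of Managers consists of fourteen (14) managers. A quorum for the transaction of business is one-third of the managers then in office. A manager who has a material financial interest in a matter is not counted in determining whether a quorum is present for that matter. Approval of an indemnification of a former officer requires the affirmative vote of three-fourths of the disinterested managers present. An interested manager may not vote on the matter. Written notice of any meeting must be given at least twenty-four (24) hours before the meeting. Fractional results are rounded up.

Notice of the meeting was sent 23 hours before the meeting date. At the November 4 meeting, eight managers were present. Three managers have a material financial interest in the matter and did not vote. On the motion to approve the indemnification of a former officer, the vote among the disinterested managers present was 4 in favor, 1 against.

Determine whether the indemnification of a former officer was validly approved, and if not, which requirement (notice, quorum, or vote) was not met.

Invalid — notice requirement not satisfied.

Notice: 23 hours given; 24 required (23 < 24). Not satisfied.
Quorum: 8 present, but the 3 interested managers do not count, leaving 5. Quorum is 5. Satisfied.
Vote: the indemnification of a former officer requires three-fourths of the disinterested managers present (8 − 3 = 5). 3/4 of 5 = 3.75, rounded up to 4, so 4 affirmative votes are needed; 4 voted in favor. Satisfied.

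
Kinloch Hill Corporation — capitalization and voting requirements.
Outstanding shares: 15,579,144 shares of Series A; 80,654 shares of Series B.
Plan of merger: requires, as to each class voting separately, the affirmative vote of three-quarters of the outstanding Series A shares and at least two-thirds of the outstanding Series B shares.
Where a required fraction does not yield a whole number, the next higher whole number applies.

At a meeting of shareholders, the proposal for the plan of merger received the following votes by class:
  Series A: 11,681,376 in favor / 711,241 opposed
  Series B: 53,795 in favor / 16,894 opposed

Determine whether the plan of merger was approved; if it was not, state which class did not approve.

Series A: 3/4 of 15579144 = 11684358; 11,684,358 required, 11,681,376 in favor — not approved.
Series B: 2/3 of 80654 = 53769.33, rounded up to 53770; 53,770 required, 53,795 in favor — approved.

Not approved — the Series A shares did not give the required vote.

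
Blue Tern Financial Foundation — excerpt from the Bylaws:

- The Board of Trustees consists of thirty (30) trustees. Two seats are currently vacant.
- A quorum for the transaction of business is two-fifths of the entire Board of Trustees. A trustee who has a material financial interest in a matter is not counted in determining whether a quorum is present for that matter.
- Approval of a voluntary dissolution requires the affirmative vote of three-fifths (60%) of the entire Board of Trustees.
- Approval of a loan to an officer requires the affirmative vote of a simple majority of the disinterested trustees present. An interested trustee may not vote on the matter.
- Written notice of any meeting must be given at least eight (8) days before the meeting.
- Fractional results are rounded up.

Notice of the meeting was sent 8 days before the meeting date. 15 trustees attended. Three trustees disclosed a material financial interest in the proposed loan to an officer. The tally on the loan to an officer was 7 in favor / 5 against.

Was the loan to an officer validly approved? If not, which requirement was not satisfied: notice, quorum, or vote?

Notice: 8 days given; 8 required (8 ≥ 8). Satisfied.
Quorum: 15 present, but the 3 interested trustees do not count, leaving 12. Quorum is 12. Satisfied.
Vote: the loan to an officer requires a majority of the disinterested trustees present (15 − 3 = 12). A majority of 12 is 7, so 7 affirmative votes are needed; 7 voted in favor. Satisfied.

Valid — all requirements satisfied.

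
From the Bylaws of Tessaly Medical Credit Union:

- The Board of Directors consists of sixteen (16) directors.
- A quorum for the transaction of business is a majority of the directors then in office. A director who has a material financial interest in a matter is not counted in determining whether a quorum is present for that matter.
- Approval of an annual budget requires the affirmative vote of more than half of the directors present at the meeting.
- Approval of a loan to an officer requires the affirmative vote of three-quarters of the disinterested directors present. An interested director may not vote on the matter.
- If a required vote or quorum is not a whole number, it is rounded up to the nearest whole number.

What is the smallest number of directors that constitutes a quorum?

9

A majority of 16 is 9.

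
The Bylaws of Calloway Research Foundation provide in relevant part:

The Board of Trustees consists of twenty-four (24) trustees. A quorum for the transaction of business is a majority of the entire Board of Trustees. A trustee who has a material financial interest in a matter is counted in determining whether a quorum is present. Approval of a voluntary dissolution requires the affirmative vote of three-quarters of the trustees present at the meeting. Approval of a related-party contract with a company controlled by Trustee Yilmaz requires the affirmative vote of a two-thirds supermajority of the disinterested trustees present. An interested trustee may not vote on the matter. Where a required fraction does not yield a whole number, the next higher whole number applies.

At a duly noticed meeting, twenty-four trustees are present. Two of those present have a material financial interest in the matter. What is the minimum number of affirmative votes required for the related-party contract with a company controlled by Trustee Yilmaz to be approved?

15

The related-party contract with a company controlled by Trustee Yilmaz requires two-thirds of the disinterested trustees present (24 − 2 = 22).
2/3 of 22 = 14.67, rounded up to 15.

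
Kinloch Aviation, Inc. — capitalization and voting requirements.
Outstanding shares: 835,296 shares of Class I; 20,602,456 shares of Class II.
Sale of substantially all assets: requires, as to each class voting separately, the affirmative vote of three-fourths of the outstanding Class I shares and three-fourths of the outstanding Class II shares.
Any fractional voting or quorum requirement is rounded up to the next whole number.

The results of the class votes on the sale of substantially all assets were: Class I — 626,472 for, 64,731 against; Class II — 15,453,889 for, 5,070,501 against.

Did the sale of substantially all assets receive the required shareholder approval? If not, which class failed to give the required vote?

Approved — every class gave the required vote.

Class I: 3/4 of 835296 = 626472; 626,472 required, 626,472 in favor — approved.
Class II: 3/4 of 20602456 = 15451842; 15,451,842 required, 15,453,889 in favor — approved.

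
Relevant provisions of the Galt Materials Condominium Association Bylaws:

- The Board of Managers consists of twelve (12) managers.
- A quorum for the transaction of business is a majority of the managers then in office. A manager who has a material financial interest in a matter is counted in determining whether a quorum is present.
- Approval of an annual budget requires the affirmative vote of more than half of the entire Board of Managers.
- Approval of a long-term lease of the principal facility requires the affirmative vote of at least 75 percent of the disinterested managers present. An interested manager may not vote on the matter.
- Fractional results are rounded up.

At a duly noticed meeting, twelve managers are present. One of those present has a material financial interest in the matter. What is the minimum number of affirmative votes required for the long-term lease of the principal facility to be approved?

The long-term lease of the principal facility requires three-fourths of the disinterested managers present (12 − 1 = 11).
3/4 of 11 = 8.25, rounded up to 9.

9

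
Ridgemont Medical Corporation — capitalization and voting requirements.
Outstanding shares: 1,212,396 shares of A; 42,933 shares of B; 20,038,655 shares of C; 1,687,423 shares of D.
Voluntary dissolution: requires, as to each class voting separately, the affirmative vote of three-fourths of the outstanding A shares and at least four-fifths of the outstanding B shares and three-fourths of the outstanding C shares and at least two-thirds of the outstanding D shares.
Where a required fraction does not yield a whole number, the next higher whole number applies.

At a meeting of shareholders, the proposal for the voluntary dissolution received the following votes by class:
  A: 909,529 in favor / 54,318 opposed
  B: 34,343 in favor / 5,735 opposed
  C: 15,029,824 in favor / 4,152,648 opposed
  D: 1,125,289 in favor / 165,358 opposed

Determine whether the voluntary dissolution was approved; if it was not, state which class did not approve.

Not approved — the B shares did not give the required vote.

A: 3/4 of 1212396 = 909297; 909,297 required, 909,529 in favor — approved.
B: 4/5 of 42933 = 34346.40, rounded up to 34347; 34,347 required, 34,343 in favor — not approved.
C: 3/4 of 20038655 = 15028991.25, rounded up to 15028992; 15,028,992 required, 15,029,824 in favor — approved.
D: 2/3 of 1687423 = 1124948.67, rounded up to 1124949; 1,124,949 required, 1,125,289 in favor — approved.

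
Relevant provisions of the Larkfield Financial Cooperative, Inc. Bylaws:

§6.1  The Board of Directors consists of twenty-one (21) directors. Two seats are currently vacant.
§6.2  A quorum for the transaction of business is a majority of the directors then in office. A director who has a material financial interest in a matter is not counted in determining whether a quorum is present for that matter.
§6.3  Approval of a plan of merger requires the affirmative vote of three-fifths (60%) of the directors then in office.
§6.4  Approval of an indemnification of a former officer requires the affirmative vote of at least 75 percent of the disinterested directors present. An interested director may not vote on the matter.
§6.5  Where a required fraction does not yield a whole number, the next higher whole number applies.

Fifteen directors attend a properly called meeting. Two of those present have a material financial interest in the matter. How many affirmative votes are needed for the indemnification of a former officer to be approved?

The indemnification of a former officer requires three-fourths of the disinterested directors present (15 − 2 = 13).
3/4 of 13 = 9.75, rounded up to 10.

10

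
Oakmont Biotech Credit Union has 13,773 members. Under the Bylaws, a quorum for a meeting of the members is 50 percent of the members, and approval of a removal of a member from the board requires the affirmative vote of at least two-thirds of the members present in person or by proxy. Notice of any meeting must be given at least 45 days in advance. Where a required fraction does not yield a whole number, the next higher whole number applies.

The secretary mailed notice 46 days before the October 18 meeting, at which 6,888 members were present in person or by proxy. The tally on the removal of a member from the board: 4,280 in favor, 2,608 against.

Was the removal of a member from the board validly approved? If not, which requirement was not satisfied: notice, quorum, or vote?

Invalid — vote requirement not satisfied.

Notice: 46 days given; 45 required. Satisfied.
Quorum: 50% of 13,773 = 6,886.50, rounded up to 6,887; 6,888 present. Satisfied.
Vote: requires two-thirds of those present (6,888); 2/3 of 6888 = 4592, so 4,592 needed; 4,280 in favor. Not satisfied.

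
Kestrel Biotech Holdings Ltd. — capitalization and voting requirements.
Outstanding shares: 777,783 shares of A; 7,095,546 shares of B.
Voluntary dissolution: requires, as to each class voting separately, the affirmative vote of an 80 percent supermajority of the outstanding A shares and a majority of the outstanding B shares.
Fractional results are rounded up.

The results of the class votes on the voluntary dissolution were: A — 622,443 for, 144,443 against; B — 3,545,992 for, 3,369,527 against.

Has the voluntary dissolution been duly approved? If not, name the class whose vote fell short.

A: 4/5 of 777783 = 622226.40, rounded up to 622227; 622,227 required, 622,443 in favor — approved.
B: a majority of 7095546 is 3547774; 3,547,774 required, 3,545,992 in favor — not approved.

Not approved — the B shares did not give the required vote.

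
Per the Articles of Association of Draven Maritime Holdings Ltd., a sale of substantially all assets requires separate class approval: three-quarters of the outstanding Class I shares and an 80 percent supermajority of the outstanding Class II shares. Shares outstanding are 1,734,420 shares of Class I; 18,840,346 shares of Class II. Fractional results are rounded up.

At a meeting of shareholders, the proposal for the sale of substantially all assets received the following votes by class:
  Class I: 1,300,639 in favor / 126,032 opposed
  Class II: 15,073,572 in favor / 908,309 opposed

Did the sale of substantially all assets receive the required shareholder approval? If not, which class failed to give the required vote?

Not approved — the Class I shares did not give the required vote.

Class I: 3/4 of 1734420 = 1300815; 1,300,815 required, 1,300,639 in favor — not approved.
Class II: 4/5 of 18840346 = 15072276.80, rounded up to 15072277; 15,072,277 required, 15,073,572 in favor — approved.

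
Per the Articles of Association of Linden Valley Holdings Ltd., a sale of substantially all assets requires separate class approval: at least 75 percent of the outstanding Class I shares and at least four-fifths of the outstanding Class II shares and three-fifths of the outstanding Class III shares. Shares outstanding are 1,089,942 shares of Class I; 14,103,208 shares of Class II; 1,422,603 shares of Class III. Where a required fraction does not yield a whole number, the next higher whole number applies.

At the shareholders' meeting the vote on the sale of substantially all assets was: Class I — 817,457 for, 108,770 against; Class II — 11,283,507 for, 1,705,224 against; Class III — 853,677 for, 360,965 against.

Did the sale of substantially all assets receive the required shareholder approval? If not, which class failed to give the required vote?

Approved — every class gave the required vote.

Class I: 3/4 of 1089942 = 817456.50, rounded up to 817457; 817,457 required, 817,457 in favor — approved.
Class II: 4/5 of 14103208 = 11282566.40, rounded up to 11282567; 11,282,567 required, 11,283,507 in favor — approved.
Class III: 3/5 of 1422603 = 853561.80, rounded up to 853562; 853,562 required, 853,677 in favor — approved.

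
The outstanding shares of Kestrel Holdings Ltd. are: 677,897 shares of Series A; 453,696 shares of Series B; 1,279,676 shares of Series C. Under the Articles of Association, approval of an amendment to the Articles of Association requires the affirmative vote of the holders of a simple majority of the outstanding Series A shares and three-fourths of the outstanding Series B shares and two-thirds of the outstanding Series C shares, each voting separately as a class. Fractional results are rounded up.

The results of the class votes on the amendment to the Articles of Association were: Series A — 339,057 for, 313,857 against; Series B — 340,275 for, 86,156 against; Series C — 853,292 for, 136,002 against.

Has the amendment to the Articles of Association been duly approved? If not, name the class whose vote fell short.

Approved — every class gave the required vote.

Series A: a majority of 677897 is 338949; 338,949 required, 339,057 in favor — approved.
Series B: 3/4 of 453696 = 340272; 340,272 required, 340,275 in favor — approved.
Series C: 2/3 of 1279676 = 853117.33, rounded up to 853118; 853,118 required, 853,292 in favor — approved.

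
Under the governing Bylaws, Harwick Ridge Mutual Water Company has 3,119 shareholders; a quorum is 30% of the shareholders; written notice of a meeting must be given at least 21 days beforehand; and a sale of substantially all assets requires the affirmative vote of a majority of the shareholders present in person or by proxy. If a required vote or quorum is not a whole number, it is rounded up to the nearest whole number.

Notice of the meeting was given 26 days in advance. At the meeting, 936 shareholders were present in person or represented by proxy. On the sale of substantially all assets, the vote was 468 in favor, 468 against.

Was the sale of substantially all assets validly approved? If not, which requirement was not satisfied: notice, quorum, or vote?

Invalid — vote requirement not satisfied.

Notice: 26 days given; 21 required. Satisfied.
Quorum: 30% of 3,119 = 935.70, rounded up to 936; 936 present. Satisfied.
Vote: requires a majority of those present (936); a majority of 936 is 469, so 469 needed; 468 in favor. Not satisfied.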